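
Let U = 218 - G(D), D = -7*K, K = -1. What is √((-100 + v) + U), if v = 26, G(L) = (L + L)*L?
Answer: √46 ≈ 6.7823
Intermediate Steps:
D = 7 (D = -7*(-1) = 7)
G(L) = 2*L² (G(L) = (2*L)*L = 2*L²)
U = 120 (U = 218 - 2*7² = 218 - 2*49 = 218 - 1*98 = 218 - 98 = 120)
√((-100 + v) + U) = √((-100 + 26) + 120) = √(-74 + 120) = √46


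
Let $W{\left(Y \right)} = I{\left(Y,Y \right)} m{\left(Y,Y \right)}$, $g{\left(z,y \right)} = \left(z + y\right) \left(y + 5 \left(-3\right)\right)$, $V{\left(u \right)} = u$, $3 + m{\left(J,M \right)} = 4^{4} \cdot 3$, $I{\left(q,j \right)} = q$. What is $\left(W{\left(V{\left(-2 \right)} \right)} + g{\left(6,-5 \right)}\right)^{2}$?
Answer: $2402500$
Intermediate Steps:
$m{\left(J,M \right)} = 765$ ($m{\left(J,M \right)} = -3 + 4^{4} \cdot 3 = -3 + 256 \cdot 3 = -3 + 768 = 765$)
$g{\left(z,y \right)} = \left(-15 + y\right) \left(y + z\right)$ ($g{\left(z,y \right)} = \left(y + z\right) \left(y - 15\right) = \left(y + z\right) \left(-15 + y\right) = \left(-15 + y\right) \left(y + z\right)$)
$W{\left(Y \right)} = 765 Y$ ($W{\left(Y \right)} = Y 765 = 765 Y$)
$\left(W{\left(V{\left(-2 \right)} \right)} + g{\left(6,-5 \right)}\right)^{2} = \left(765 \left(-2\right) - \left(45 - 25\right)\right)^{2} = \left(-1530 + \left(25 + 75 - 90 - 30\right)\right)^{2} = \left(-1530 - 20\right)^{2} = \left(-1550\right)^{2} = 2402500$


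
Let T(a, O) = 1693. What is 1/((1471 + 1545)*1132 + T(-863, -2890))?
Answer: 1/3415805 ≈ 2.9276e-7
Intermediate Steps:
1/((1471 + 1545)*1132 + T(-863, -2890)) = 1/((1471 + 1545)*1132 + 1693) = 1/(3016*1132 + 1693) = 1/(3414112 + 1693) = 1/3415805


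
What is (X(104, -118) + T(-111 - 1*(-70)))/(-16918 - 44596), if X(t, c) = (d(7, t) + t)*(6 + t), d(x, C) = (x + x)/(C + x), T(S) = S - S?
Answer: -635690/3414027 ≈ -0.18620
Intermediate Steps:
T(S) = 0
d(x, C) = 2*x/(C + x) (d(x, C) = (2*x)/(C + x) = 2*x/(C + x))
X(t, c) = (6 + t)*(t + 14/(7 + t)) (X(t, c) = (2*7/(t + 7) + t)*(6 + t) = (2*7/(7 + t) + t)*(6 + t) = (14/(7 + t) + t)*(6 + t) = (t + 14/(7 + t))*(6 + t) = (6 + t)*(t + 14/(7 + t)))
(X(104, -118) + T(-111 - 1*(-70)))/(-16918 - 44596) = ((84 + 14*104 + 104*(6 + 104)*(7 + 104))/(7 + 104) + 0)/(-16918 - 44596) = ((84 + 1456 + 104*110*111)/111 + 0)/(-61514) = ((84 + 1456 + 1269840)/111 + 0)*(-1/61514) = ((1/111)*1271380 + 0)*(-1/61514) = (1271380/111 + 0)*(-1/61514) = (1271380/111)*(-1/61514) = -635690/3414027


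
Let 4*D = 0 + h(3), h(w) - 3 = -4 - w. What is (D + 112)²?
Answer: 12321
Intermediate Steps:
h(w) = -1 - w (h(w) = 3 + (-4 - w) = -1 - w)
D = -1 (D = (0 + (-1 - 1*3))/4 = (0 + (-1 - 3))/4 = (0 - 4)/4 = (¼)*(-4) = -1)
(D + 112)² = (-1 + 112)² = 111² = 12321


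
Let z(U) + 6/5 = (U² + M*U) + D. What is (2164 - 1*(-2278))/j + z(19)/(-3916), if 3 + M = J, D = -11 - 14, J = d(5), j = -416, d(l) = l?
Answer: -10968723/1018160 ≈ -10.773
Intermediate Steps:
J = 5
D = -25
M = 2 (M = -3 + 5 = 2)
z(U) = -131/5 + U² + 2*U (z(U) = -6/5 + ((U² + 2*U) - 25) = -6/5 + (-25 + U² + 2*U) = -131/5 + U² + 2*U)
(2164 - 1*(-2278))/j + z(19)/(-3916) = (2164 - 1*(-2278))/(-416) + (-131/5 + 19² + 2*19)/(-3916) = (2164 + 2278)*(-1/416) + (-131/5 + 361 + 38)*(-1/3916) = 4442*(-1/416) + (1864/5)*(-1/3916) = -2221/208 - 466/4895 = -10968723/1018160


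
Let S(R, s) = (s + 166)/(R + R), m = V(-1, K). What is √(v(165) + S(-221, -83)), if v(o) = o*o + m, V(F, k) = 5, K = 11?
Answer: √5319725034/442 ≈ 165.01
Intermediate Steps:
m = 5
S(R, s) = (166 + s)/(2*R) (S(R, s) = (166 + s)/((2*R)) = (166 + s)*(1/(2*R)) = (166 + s)/(2*R))
v(o) = 5 + o² (v(o) = o*o + 5 = o² + 5 = 5 + o²)
√(v(165) + S(-221, -83)) = √((5 + 165²) + (½)*(166 - 83)/(-221)) = √((5 + 27225) + (½)*(-1/221)*83) = √(27230 - 83/442) = √(12035577/442) = √5319725034/442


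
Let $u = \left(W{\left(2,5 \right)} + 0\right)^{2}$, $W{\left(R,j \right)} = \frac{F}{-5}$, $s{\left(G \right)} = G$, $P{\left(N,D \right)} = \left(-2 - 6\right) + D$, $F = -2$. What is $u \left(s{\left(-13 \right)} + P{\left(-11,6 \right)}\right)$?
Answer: $- \frac{12}{5} \approx -2.4$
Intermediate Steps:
$P{\left(N,D \right)} = -8 + D$
$W{\left(R,j \right)} = \frac{2}{5}$ ($W{\left(R,j \right)} = - \frac{2}{-5} = \left(-2\right) \left(- \frac{1}{5}\right) = \frac{2}{5}$)
$u = \frac{4}{25}$ ($u = \left(\frac{2}{5} + 0\right)^{2} = \left(\frac{2}{5}\right)^{2} = \frac{4}{25} \approx 0.16$)
$u \left(s{\left(-13 \right)} + P{\left(-11,6 \right)}\right) = \frac{4 \left(-13 + \left(-8 + 6\right)\right)}{25} = \frac{4 \left(-13 - 2\right)}{25} = \frac{4}{25} \left(-15\right) = - \frac{12}{5}$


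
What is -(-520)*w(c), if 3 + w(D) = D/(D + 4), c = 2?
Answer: -4160/3 ≈ -1386.7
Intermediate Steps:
w(D) = -3 + D/(4 + D) (w(D) = -3 + D/(D + 4) = -3 + D/(4 + D))
-(-520)*w(c) = -(-520)*2*(-6 - 1*2)/(4 + 2) = -(-520)*2*(-6 - 2)/6 = -(-520)*2*(⅙)*(-8) = -(-520)*(-8)/3 = -20*208/3 = -4160/3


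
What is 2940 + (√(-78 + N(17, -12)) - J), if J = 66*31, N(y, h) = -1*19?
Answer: 894 + I*√97 ≈ 894.0 + 9.8489*I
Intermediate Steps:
N(y, h) = -19
J = 2046
2940 + (√(-78 + N(17, -12)) - J) = 2940 + (√(-78 - 19) - 1*2046) = 2940 + (√(-97) - 2046) = 2940 + (I*√97 - 2046) = 2940 + (-2046 + I*√97) = 894 + I*√97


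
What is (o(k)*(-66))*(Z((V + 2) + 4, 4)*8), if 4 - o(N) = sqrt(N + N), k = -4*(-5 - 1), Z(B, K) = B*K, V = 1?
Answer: -59136 + 59136*sqrt(3) ≈ 43291.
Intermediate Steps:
k = 24 (k = -4*(-6) = 24)
o(N) = 4 - sqrt(2)*sqrt(N) (o(N) = 4 - sqrt(N + N) = 4 - sqrt(2*N) = 4 - sqrt(2)*sqrt(N))
(o(k)*(-66))*(Z((V + 2) + 4, 4)*8) = ((4 - sqrt(2)*sqrt(24))*(-66))*((((1 + 2) + 4)*4)*8) = ((4 - sqrt(2)*2*sqrt(6))*(-66))*(((3 + 4)*4)*8) = ((4 - 4*sqrt(3))*(-66))*((7*4)*8) = (-264 + 264*sqrt(3))*(28*8) = (-264 + 264*sqrt(3))*224 = -59136 + 59136*sqrt(3)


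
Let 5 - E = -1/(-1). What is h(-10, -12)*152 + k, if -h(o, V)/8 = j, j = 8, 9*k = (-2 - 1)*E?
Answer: -29188/3 ≈ -9729.3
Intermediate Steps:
E = 4 (E = 5 - (-1)/(-1) = 5 - (-1)*(-1) = 5 - 1*1 = 5 - 1 = 4)
k = -4/3 (k = ((-2 - 1)*4)/9 = (-3*4)/9 = (⅑)*(-12) = -4/3 ≈ -1.3333)
h(o, V) = -64 (h(o, V) = -8*8 = -64)
h(-10, -12)*152 + k = -64*152 - 4/3 = -9728 - 4/3 = -29188/3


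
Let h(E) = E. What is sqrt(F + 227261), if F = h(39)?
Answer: 10*sqrt(2273) ≈ 476.76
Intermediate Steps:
F = 39
sqrt(F + 227261) = sqrt(39 + 227261) = sqrt(227300) = 10*sqrt(2273)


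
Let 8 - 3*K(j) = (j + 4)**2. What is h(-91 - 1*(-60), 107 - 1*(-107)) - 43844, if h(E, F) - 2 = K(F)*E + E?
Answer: 1341377/3 ≈ 4.4713e+5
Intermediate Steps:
K(j) = 8/3 - (4 + j)**2/3 (K(j) = 8/3 - (j + 4)**2/3 = 8/3 - (4 + j)**2/3)
h(E, F) = 2 + E + E*(8/3 - (4 + F)**2/3) (h(E, F) = 2 + ((8/3 - (4 + F)**2/3)*E + E) = 2 + (E*(8/3 - (4 + F)**2/3) + E) = 2 + (E + E*(8/3 - (4 + F)**2/3)) = 2 + E + E*(8/3 - (4 + F)**2/3))
h(-91 - 1*(-60), 107 - 1*(-107)) - 43844 = (2 + (-91 - 1*(-60)) - (-91 - 1*(-60))*(-8 + (4 + (107 - 1*(-107)))**2)/3) - 43844 = (2 + (-91 + 60) - (-91 + 60)*(-8 + (4 + (107 + 107))**2)/3) - 43844 = (2 - 31 - 1/3*(-31)*(-8 + (4 + 214)**2)) - 43844 = (2 - 31 - 1/3*(-31)*(-8 + 218**2)) - 43844 = (2 - 31 - 1/3*(-31)*(-8 + 47524)) - 43844 = (2 - 31 - 1/3*(-31)*47516) - 43844 = (2 - 31 + 1472996/3) - 43844 = 1472909/3 - 43844 = 1341377/3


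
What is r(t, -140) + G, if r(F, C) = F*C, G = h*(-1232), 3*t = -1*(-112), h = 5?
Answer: -34160/3 ≈ -11387.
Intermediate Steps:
t = 112/3 (t = (-1*(-112))/3 = (1/3)*112 = 112/3 ≈ 37.333)
G = -6160 (G = 5*(-1232) = -6160)
r(F, C) = C*F
r(t, -140) + G = -140*112/3 - 6160 = -15680/3 - 6160 = -34160/3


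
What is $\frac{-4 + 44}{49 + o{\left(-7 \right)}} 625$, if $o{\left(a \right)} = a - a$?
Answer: $\frac{25000}{49} \approx 510.2$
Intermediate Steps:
$o{\left(a \right)} = 0$
$\frac{-4 + 44}{49 + o{\left(-7 \right)}} 625 = \frac{-4 + 44}{49 + 0} \cdot 625 = \frac{40}{49} \cdot 625 = \frac{25000}{49}$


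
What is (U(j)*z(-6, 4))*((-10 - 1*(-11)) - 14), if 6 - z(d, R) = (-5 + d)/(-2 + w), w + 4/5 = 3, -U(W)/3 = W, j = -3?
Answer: -7137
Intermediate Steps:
U(W) = -3*W
w = 11/5 (w = -⅘ + 3 = 11/5 ≈ 2.2000)
z(d, R) = 31 - 5*d (z(d, R) = 6 - (-5 + d)/(-2 + 11/5) = 6 - (-5 + d)/⅕ = 6 - (-5 + d)*5 = 6 - (-25 + 5*d) = 6 + (25 - 5*d) = 31 - 5*d)
(U(j)*z(-6, 4))*((-10 - 1*(-11)) - 14) = ((-3*(-3))*(31 - 5*(-6)))*((-10 - 1*(-11)) - 14) = (9*(31 + 30))*((-10 + 11) - 14) = (9*61)*(1 - 14) = 549*(-13) = -7137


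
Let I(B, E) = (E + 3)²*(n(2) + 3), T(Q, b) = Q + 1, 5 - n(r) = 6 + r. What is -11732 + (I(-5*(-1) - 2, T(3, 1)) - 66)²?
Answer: -7376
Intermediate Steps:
n(r) = -1 - r (n(r) = 5 - (6 + r) = 5 + (-6 - r) = -1 - r)
T(Q, b) = 1 + Q
I(B, E) = 0 (I(B, E) = (E + 3)²*((-1 - 1*2) + 3) = (3 + E)²*((-1 - 2) + 3) = (3 + E)²*(-3 + 3) = (3 + E)²*0 = 0)
-11732 + (I(-5*(-1) - 2, T(3, 1)) - 66)² = -11732 + (0 - 66)² = -11732 + (-66)² = -11732 + 4356 = -7376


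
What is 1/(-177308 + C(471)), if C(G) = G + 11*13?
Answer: -1/176694 ≈ -5.6595e-6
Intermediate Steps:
C(G) = 143 + G (C(G) = G + 143 = 143 + G)
1/(-177308 + C(471)) = 1/(-177308 + (143 + 471)) = 1/(-177308 + 614) = 1/(-176694) = -1/176694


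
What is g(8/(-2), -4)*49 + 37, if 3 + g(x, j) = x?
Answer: -306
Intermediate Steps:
g(x, j) = -3 + x
g(8/(-2), -4)*49 + 37 = (-3 + 8/(-2))*49 + 37 = (-3 + 8*(-1/2))*49 + 37 = (-3 - 4)*49 + 37 = -7*49 + 37 = -343 + 37 = -306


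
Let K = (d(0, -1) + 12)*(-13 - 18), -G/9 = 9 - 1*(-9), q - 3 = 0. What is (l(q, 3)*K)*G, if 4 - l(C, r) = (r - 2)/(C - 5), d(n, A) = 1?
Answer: 293787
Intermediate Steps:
q = 3 (q = 3 + 0 = 3)
l(C, r) = 4 - (-2 + r)/(-5 + C) (l(C, r) = 4 - (r - 2)/(C - 5) = 4 - (-2 + r)/(-5 + C))
G = -162 (G = -9*(9 - 1*(-9)) = -9*(9 + 9) = -9*18 = -162)
K = -403 (K = (1 + 12)*(-13 - 18) = 13*(-31) = -403)
(l(q, 3)*K)*G = (((-18 - 1*3 + 4*3)/(-5 + 3))*(-403))*(-162) = (((-18 - 3 + 12)/(-2))*(-403))*(-162) = (-1/2*(-9)*(-403))*(-162) = ((9/2)*(-403))*(-162) = -3627/2*(-162) = 293787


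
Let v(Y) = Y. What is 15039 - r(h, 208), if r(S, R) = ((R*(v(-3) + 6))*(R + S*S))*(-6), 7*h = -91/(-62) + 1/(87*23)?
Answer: 16632878498449247/20949378121 ≈ 7.9396e+5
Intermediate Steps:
h = 182153/868434 (h = (-91/(-62) + 1/(87*23))/7 = (-91*(-1/62) + (1/87)*(1/23))/7 = (91/62 + 1/2001)/7 = (1/7)*(182153/124062) = 182153/868434 ≈ 0.20975)
r(S, R) = -18*R*(R + S**2) (r(S, R) = ((R*(-3 + 6))*(R + S*S))*(-6) = ((R*3)*(R + S**2))*(-6) = ((3*R)*(R + S**2))*(-6) = (3*R*(R + S**2))*(-6) = -18*R*(R + S**2))
15039 - r(h, 208) = 15039 - (-18)*208*(208 + (182153/868434)**2) = 15039 - (-18)*208*(208 + 33179715409/754177612356) = 15039 - (-18)*208*156902123085457/754177612356 = 15039 - 1*(-16317820800887528/20949378121) = 15039 + 16317820800887528/20949378121 = 16632878498449247/20949378121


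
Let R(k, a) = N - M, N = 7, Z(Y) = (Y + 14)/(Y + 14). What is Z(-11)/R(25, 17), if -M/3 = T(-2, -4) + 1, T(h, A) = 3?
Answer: 1/19 ≈ 0.052632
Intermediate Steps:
Z(Y) = 1 (Z(Y) = (14 + Y)/(14 + Y) = 1)
M = -12 (M = -3*(3 + 1) = -3*4 = -12)
R(k, a) = 19 (R(k, a) = 7 - 1*(-12) = 7 + 12 = 19)
Z(-11)/R(25, 17) = 1/19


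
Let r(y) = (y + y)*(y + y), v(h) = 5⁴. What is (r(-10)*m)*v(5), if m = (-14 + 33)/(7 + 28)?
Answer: 950000/7 ≈ 1.3571e+5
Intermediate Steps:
m = 19/35 ≈ 0.54286
v(h) = 625
r(y) = 4*y² (r(y) = (2*y)*(2*y) = 4*y²)
(r(-10)*m)*v(5) = ((4*(-10)²)*(19/35))*625 = ((4*100)*(19/35))*625 = (400*(19/35))*625 = (1520/7)*625 = 950000/7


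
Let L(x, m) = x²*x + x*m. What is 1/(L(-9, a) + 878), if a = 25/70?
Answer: 14/2041 ≈ 0.0068594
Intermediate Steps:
a = 5/14 (a = 25*(1/70) = 5/14 ≈ 0.35714)
L(x, m) = x³ + m*x
1/(L(-9, a) + 878) = 1/(-9*(5/14 + (-9)²) + 878) = 1/(-9*(5/14 + 81) + 878) = 1/(-9*1139/14 + 878) = 1/(-10251/14 + 878) = 1/(2041/14) = 14/2041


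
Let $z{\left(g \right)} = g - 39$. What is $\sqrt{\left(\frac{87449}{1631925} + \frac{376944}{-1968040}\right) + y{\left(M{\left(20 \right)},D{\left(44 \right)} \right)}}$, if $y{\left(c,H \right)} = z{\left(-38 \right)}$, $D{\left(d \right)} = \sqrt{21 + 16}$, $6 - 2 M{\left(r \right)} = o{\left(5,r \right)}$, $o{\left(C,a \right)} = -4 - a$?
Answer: $\frac{i \sqrt{2210211349471778444318}}{5352822795} \approx 8.7828 i$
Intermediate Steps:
$M{\left(r \right)} = 5 + \frac{r}{2}$ ($M{\left(r \right)} = 3 - \frac{-4 - r}{2} = 3 + \left(2 + \frac{r}{2}\right) = 5 + \frac{r}{2}$)
$z{\left(g \right)} = -39 + g$
$D{\left(d \right)} = \sqrt{37}$
$y{\left(c,H \right)} = -77$ ($y{\left(c,H \right)} = -39 - 38 = -77$)
$\sqrt{\left(\frac{87449}{1631925} + \frac{376944}{-1968040}\right) + y{\left(M{\left(20 \right)},D{\left(44 \right)} \right)}} = \sqrt{\left(\frac{87449}{1631925} + \frac{376944}{-1968040}\right) - 77} = \sqrt{\left(87449 \cdot \frac{1}{1631925} + 376944 \left(- \frac{1}{1968040}\right)\right) - 77} = \sqrt{\left(\frac{87449}{1631925} - \frac{47118}{246005}\right) - 77} = \sqrt{- \frac{11076030181}{80292341925} - 77} = \sqrt{- \frac{6193586358406}{80292341925}} = \frac{i \sqrt{2210211349471778444318}}{5352822795}$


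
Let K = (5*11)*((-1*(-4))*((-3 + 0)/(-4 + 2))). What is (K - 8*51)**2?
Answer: 6084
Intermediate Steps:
K = 330 (K = 55*(4*(-3/(-2))) = 55*(4*(-3*(-1/2))) = 55*(4*(3/2)) = 55*6 = 330)
(K - 8*51)**2 = (330 - 8*51)**2 = (330 - 408)**2 = (-78)**2 = 6084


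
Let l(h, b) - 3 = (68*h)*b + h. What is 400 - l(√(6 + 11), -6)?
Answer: 397 + 407*√17 ≈ 2075.1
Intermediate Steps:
l(h, b) = 3 + h + 68*b*h (l(h, b) = 3 + ((68*h)*b + h) = 3 + (68*b*h + h) = 3 + (h + 68*b*h) = 3 + h + 68*b*h)
400 - l(√(6 + 11), -6) = 400 - (3 + √(6 + 11) + 68*(-6)*√(6 + 11)) = 400 - (3 + √17 + 68*(-6)*√17) = 400 - (3 + √17 - 408*√17) = 400 - (3 - 407*√17) = 400 + (-3 + 407*√17) = 397 + 407*√17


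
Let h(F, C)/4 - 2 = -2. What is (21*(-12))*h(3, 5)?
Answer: 0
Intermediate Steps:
h(F, C) = 0 (h(F, C) = 8 + 4*(-2) = 8 - 8 = 0)
(21*(-12))*h(3, 5) = (21*(-12))*0 = -252*0 = 0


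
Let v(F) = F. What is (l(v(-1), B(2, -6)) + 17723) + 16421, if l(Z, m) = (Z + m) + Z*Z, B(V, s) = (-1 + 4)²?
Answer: 34153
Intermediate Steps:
B(V, s) = 9 (B(V, s) = 3² = 9)
l(Z, m) = Z + m + Z² (l(Z, m) = (Z + m) + Z² = Z + m + Z²)
(l(v(-1), B(2, -6)) + 17723) + 16421 = ((-1 + 9 + (-1)²) + 17723) + 16421 = ((-1 + 9 + 1) + 17723) + 16421 = (9 + 17723) + 16421 = 17732 + 16421 = 34153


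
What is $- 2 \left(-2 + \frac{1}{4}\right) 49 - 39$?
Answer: $\frac{265}{2} \approx 132.5$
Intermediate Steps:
$- 2 \left(-2 + \frac{1}{4}\right) 49 - 39 = \left(-2\right) \left(- \frac{7}{4}\right) 49 - 39 = \frac{7}{2} \cdot 49 - 39 = \frac{343}{2} - 39 = \frac{265}{2}$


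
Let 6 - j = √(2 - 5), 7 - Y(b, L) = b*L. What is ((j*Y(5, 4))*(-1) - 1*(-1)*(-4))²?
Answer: 4969 - 1924*I*√3 ≈ 4969.0 - 3332.5*I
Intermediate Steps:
Y(b, L) = 7 - L*b (Y(b, L) = 7 - b*L = 7 - L*b)
j = 6 - I*√3 (j = 6 - √(2 - 5) = 6 - √(-3) = 6 - I*√3 ≈ 6.0 - 1.732*I)
((j*Y(5, 4))*(-1) - 1*(-1)*(-4))² = (((6 - I*√3)*(7 - 1*4*5))*(-1) - 1*(-1)*(-4))² = (((6 - I*√3)*(7 - 20))*(-1) + 1*(-4))² = (((6 - I*√3)*(-13))*(-1) - 4)² = ((-78 + 13*I*√3)*(-1) - 4)² = ((78 - 13*I*√3) - 4)² = (74 - 13*I*√3)²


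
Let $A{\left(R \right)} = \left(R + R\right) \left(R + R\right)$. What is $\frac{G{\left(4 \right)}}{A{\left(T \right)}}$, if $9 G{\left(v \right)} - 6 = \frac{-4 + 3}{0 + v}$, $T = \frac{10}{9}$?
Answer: $\frac{207}{1600} \approx 0.12937$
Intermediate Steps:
$T = \frac{10}{9}$ ($T = 10 \cdot \frac{1}{9} = \frac{10}{9} \approx 1.1111$)
$A{\left(R \right)} = 4 R^{2}$ ($A{\left(R \right)} = 2 R 2 R = 4 R^{2}$)
$G{\left(v \right)} = \frac{2}{3} - \frac{1}{9 v}$ ($G{\left(v \right)} = \frac{2}{3} + \frac{\left(-4 + 3\right) \frac{1}{0 + v}}{9} = \frac{2}{3} + \frac{\left(-1\right) \frac{1}{v}}{9} = \frac{2}{3} - \frac{1}{9 v}$)
$\frac{G{\left(4 \right)}}{A{\left(T \right)}} = \frac{\frac{1}{9} \cdot \frac{1}{4} \left(-1 + 6 \cdot 4\right)}{4 \left(\frac{10}{9}\right)^{2}} = \frac{\frac{1}{9} \cdot \frac{1}{4} \left(-1 + 24\right)}{4 \cdot \frac{100}{81}} = \frac{\frac{1}{9} \cdot \frac{1}{4} \cdot 23}{\frac{400}{81}} = \frac{23}{36} \cdot \frac{81}{400} = \frac{207}{1600}$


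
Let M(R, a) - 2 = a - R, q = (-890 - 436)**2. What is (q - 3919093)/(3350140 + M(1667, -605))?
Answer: -2160817/3347870 ≈ -0.64543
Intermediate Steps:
q = 1758276 (q = (-1326)**2 = 1758276)
M(R, a) = 2 + a - R (M(R, a) = 2 + (a - R) = 2 + a - R)
(q - 3919093)/(3350140 + M(1667, -605)) = (1758276 - 3919093)/(3350140 + (2 - 605 - 1*1667)) = -2160817/(3350140 + (2 - 605 - 1667)) = -2160817/(3350140 - 2270) = -2160817/3347870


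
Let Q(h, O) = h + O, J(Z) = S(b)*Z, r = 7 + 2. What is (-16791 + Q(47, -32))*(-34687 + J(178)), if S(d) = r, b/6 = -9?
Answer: 555033960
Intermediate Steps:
b = -54 (b = 6*(-9) = -54)
r = 9
S(d) = 9
J(Z) = 9*Z
Q(h, O) = O + h
(-16791 + Q(47, -32))*(-34687 + J(178)) = (-16791 + (-32 + 47))*(-34687 + 9*178) = (-16791 + 15)*(-34687 + 1602) = -16776*(-33085) = 555033960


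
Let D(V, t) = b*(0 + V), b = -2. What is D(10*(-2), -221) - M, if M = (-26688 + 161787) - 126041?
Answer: -9018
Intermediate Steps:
M = 9058 (M = 135099 - 126041 = 9058)
D(V, t) = -2*V (D(V, t) = -2*(0 + V) = -2*V)
D(10*(-2), -221) - M = -20*(-2) - 1*9058 = -2*(-20) - 9058 = 40 - 9058 = -9018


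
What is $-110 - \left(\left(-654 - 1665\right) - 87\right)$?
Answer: $2296$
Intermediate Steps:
$-110 - \left(\left(-654 - 1665\right) - 87\right) = -110 - \left(-2319 - 87\right) = -110 - -2406 = -110 + 2406 = 2296$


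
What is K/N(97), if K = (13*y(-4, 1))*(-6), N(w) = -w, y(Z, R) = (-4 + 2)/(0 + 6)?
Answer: -26/97 ≈ -0.26804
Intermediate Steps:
y(Z, R) = -⅓ (y(Z, R) = -2/6 = -2*⅙ = -⅓)
K = 26 (K = (13*(-⅓))*(-6) = -13/3*(-6) = 26)
K/N(97) = 26/((-1*97)) = 26/(-97) = 26*(-1/97) = -26/97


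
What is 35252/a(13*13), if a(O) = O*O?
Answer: 35252/28561 ≈ 1.2343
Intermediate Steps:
a(O) = O**2
35252/a(13*13) = 35252/((13*13)**2) = 35252/(169**2) = 35252/28561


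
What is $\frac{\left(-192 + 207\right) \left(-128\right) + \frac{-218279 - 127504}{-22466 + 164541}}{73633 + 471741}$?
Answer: $- \frac{273129783}{77484011050} \approx -0.003525$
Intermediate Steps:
$\frac{\left(-192 + 207\right) \left(-128\right) + \frac{-218279 - 127504}{-22466 + 164541}}{73633 + 471741} = \frac{15 \left(-128\right) - \frac{345783}{142075}}{545374} = \left(-1920 - \frac{345783}{142075}\right) \frac{1}{545374} = \left(- \frac{273129783}{142075}\right) \frac{1}{545374} = - \frac{273129783}{77484011050}$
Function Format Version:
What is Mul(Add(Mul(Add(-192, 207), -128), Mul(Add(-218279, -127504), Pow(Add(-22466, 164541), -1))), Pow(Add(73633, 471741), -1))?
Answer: Rational(-273129783, 77484011050) ≈ -0.0035250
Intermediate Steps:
Mul(Add(Mul(Add(-192, 207), -128), Mul(Add(-218279, -127504), Pow(Add(-22466, 164541), -1))), Pow(Add(73633, 471741), -1)) = Mul(Add(Mul(15, -128), Mul(-345783, Pow(142075, -1))), Pow(545374, -1)) = Mul(Add(-1920, Mul(-345783, Rational(1, 142075))), Rational(1, 545374)) = Mul(Add(-1920, Rational(-345783, 142075)), Rational(1, 545374)) = Mul(Rational(-273129783, 142075), Rational(1, 545374)) = Rational(-273129783, 77484011050)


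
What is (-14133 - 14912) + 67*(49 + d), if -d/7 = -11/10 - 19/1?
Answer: -163351/10 ≈ -16335.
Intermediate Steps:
d = 1407/10 (d = -7*(-11/10 - 19/1) = -7*(-11*⅒ - 19*1) = -7*(-11/10 - 19) = -7*(-201/10) = 1407/10 ≈ 140.70)
(-14133 - 14912) + 67*(49 + d) = (-14133 - 14912) + 67*(49 + 1407/10) = -29045 + 67*(1897/10) = -29045 + 127099/10 = -163351/10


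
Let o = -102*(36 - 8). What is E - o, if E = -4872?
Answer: -2016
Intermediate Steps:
o = -2856 (o = -102*28 = -2856)
E - o = -4872 - 1*(-2856) = -4872 + 2856 = -2016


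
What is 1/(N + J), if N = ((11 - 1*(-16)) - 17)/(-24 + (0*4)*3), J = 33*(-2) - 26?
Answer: -12/1109 ≈ -0.010821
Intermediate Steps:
J = -92 (J = -66 - 26 = -92)
N = -5/12 (N = ((11 + 16) - 17)/(-24 + 0*3) = (27 - 17)/(-24 + 0) = 10/(-24) = -1/24*10 = -5/12 ≈ -0.41667)
1/(N + J) = 1/(-5/12 - 92) = 1/(-1109/12) = -12/1109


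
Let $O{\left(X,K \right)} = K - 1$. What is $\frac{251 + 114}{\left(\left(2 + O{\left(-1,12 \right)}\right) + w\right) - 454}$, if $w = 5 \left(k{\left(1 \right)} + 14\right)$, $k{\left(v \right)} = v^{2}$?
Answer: $- \frac{365}{366} \approx -0.99727$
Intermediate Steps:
$O{\left(X,K \right)} = -1 + K$ ($O{\left(X,K \right)} = K - 1 = -1 + K$)
$w = 75$ ($w = 5 \left(1^{2} + 14\right) = 5 \left(1 + 14\right) = 5 \cdot 15 = 75$)
$\frac{251 + 114}{\left(\left(2 + O{\left(-1,12 \right)}\right) + w\right) - 454} = \frac{251 + 114}{\left(\left(2 + \left(-1 + 12\right)\right) + 75\right) - 454} = \frac{365}{\left(\left(2 + 11\right) + 75\right) - 454} = \frac{365}{\left(13 + 75\right) - 454} = \frac{365}{88 - 454} = \frac{365}{-366} = 365 \left(- \frac{1}{366}\right) = - \frac{365}{366}$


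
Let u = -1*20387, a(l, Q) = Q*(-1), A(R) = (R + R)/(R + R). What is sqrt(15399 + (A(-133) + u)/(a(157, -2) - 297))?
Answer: sqrt(1346111845)/295 ≈ 124.37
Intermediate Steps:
A(R) = 1 (A(R) = (2*R)/((2*R)) = (2*R)*(1/(2*R)) = 1)
a(l, Q) = -Q
u = -20387
sqrt(15399 + (A(-133) + u)/(a(157, -2) - 297)) = sqrt(15399 + (1 - 20387)/(-1*(-2) - 297)) = sqrt(15399 - 20386/(2 - 297)) = sqrt(15399 - 20386/(-295)) = sqrt(15399 - 20386*(-1/295)) = sqrt(15399 + 20386/295) = sqrt(4563091/295) = sqrt(1346111845)/295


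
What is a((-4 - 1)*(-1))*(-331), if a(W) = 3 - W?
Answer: 662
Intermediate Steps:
a((-4 - 1)*(-1))*(-331) = (3 - (-4 - 1)*(-1))*(-331) = (3 - (-5)*(-1))*(-331) = (3 - 1*5)*(-331) = (3 - 5)*(-331) = -2*(-331) = 662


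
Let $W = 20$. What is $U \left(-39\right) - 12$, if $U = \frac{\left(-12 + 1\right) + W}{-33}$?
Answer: $- \frac{15}{11} \approx -1.3636$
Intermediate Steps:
$U = - \frac{3}{11}$ ($U = \frac{\left(-12 + 1\right) + 20}{-33} = \left(-11 + 20\right) \left(- \frac{1}{33}\right) = 9 \left(- \frac{1}{33}\right) = - \frac{3}{11} \approx -0.27273$)
$U \left(-39\right) - 12 = \left(- \frac{3}{11}\right) \left(-39\right) - 12 = \frac{117}{11} - 12 = - \frac{15}{11}$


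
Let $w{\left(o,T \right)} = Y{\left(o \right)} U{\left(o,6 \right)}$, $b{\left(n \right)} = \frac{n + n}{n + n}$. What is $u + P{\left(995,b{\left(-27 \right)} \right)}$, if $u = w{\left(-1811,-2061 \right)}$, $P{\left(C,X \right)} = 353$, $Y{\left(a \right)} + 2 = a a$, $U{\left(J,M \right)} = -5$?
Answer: $-16398242$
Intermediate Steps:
$Y{\left(a \right)} = -2 + a^{2}$ ($Y{\left(a \right)} = -2 + a a = -2 + a^{2}$)
$b{\left(n \right)} = 1$ ($b{\left(n \right)} = \frac{2 n}{2 n} = 2 n \frac{1}{2 n} = 1$)
$w{\left(o,T \right)} = 10 - 5 o^{2}$ ($w{\left(o,T \right)} = \left(-2 + o^{2}\right) \left(-5\right) = 10 - 5 o^{2}$)
$u = -16398595$ ($u = 10 - 5 \left(-1811\right)^{2} = 10 - 16398605 = -16398595$)
$u + P{\left(995,b{\left(-27 \right)} \right)} = -16398595 + 353 = -16398242$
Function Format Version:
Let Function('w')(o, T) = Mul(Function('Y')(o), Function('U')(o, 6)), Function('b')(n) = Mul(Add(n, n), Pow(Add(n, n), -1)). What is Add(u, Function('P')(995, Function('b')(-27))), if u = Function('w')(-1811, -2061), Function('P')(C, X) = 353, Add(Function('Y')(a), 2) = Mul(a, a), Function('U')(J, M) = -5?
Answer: -16398242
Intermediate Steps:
Function('Y')(a) = Add(-2, Pow(a, 2)) (Function('Y')(a) = Add(-2, Mul(a, a)) = Add(-2, Pow(a, 2)))
Function('b')(n) = 1 (Function('b')(n) = Mul(Mul(2, n), Pow(Mul(2, n), -1)) = Mul(Mul(2, n), Mul(Rational(1, 2), Pow(n, -1))) = 1)
Function('w')(o, T) = Add(10, Mul(-5, Pow(o, 2))) (Function('w')(o, T) = Mul(Add(-2, Pow(o, 2)), -5) = Add(10, Mul(-5, Pow(o, 2))))
u = -16398595 (u = Add(10, Mul(-5, Pow(-1811, 2))) = Add(10, Mul(-5, 3279721)) = Add(10, -16398605) = -16398595)
Add(u, Function('P')(995, Function('b')(-27))) = Add(-16398595, 353) = -16398242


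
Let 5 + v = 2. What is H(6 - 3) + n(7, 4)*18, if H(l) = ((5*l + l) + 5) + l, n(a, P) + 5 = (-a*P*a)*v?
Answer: 10520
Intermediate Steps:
v = -3 (v = -5 + 2 = -3)
n(a, P) = -5 + 3*P*a**2 (n(a, P) = -5 - a*P*a*(-3) = -5 - P*a*a*(-3) = -5 - P*a**2*(-3) = -5 + 3*P*a**2)
H(l) = 5 + 7*l (H(l) = (6*l + 5) + l = (5 + 6*l) + l = 5 + 7*l)
H(6 - 3) + n(7, 4)*18 = (5 + 7*(6 - 3)) + (-5 + 3*4*7**2)*18 = (5 + 7*3) + (-5 + 3*4*49)*18 = (5 + 21) + (-5 + 588)*18 = 26 + 583*18 = 26 + 10494 = 10520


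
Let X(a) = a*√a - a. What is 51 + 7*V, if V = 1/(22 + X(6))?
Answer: 269/5 - 21*√6/20 ≈ 51.228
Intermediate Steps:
X(a) = a^(3/2) - a
V = 1/(16 + 6*√6) (V = 1/(22 + (6^(3/2) - 1*6)) = 1/(22 + (6*√6 - 6)) = 1/(22 + (-6 + 6*√6)) = 1/(16 + 6*√6) ≈ 0.032577)
51 + 7*V = 51 + 7*(⅖ - 3*√6/20) = 51 + (14/5 - 21*√6/20) = 269/5 - 21*√6/20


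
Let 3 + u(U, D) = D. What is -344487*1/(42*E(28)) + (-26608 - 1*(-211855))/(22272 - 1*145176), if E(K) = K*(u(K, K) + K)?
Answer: -41577859/5910772 ≈ -7.0342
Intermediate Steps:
u(U, D) = -3 + D
E(K) = K*(-3 + 2*K) (E(K) = K*((-3 + K) + K) = K*(-3 + 2*K))
-344487*1/(42*E(28)) + (-26608 - 1*(-211855))/(22272 - 1*145176) = -344487*1/(1176*(-3 + 2*28)) + (-26608 - 1*(-211855))/(22272 - 1*145176) = -344487*1/(1176*(-3 + 56)) + (-26608 + 211855)/(22272 - 145176) = -344487/(42*(28*53)) + 185247/(-122904) = -344487/(42*1484) + 185247*(-1/122904) = -344487/62328 - 6861/4552 = -344487*1/62328 - 6861/4552 = -114829/20776 - 6861/4552 = -41577859/5910772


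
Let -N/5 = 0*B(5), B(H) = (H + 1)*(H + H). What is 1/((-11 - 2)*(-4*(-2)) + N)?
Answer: -1/104 ≈ -0.0096154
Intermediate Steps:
B(H) = 2*H*(1 + H) (B(H) = (1 + H)*(2*H) = 2*H*(1 + H))
N = 0 (N = -0*2*5*(1 + 5) = -0*2*5*6 = -0*60 = -5*0 = 0)
1/((-11 - 2)*(-4*(-2)) + N) = 1/((-11 - 2)*(-4*(-2)) + 0) = 1/(-13*8 + 0) = 1/(-104 + 0) = 1/(-104) = -1/104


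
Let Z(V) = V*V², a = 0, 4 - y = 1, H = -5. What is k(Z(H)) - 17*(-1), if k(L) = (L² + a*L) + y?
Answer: 15645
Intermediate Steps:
y = 3 (y = 4 - 1*1 = 4 - 1 = 3)
Z(V) = V³
k(L) = 3 + L² (k(L) = (L² + 0*L) + 3 = (L² + 0) + 3 = L² + 3 = 3 + L²)
k(Z(H)) - 17*(-1) = (3 + ((-5)³)²) - 17*(-1) = (3 + (-125)²) + 17 = (3 + 15625) + 17 = 15628 + 17 = 15645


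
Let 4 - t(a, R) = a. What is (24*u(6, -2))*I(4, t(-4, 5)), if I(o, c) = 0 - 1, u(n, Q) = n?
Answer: -144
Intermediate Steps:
t(a, R) = 4 - a
I(o, c) = -1
(24*u(6, -2))*I(4, t(-4, 5)) = (24*6)*(-1) = 144*(-1) = -144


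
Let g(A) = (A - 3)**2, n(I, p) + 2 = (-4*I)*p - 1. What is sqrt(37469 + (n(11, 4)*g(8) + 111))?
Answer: sqrt(33105) ≈ 181.95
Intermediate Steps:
n(I, p) = -3 - 4*I*p (n(I, p) = -2 + ((-4*I)*p - 1) = -2 + (-4*I*p - 1) = -2 + (-1 - 4*I*p) = -3 - 4*I*p)
g(A) = (-3 + A)**2
sqrt(37469 + (n(11, 4)*g(8) + 111)) = sqrt(37469 + ((-3 - 4*11*4)*(-3 + 8)**2 + 111)) = sqrt(37469 + ((-3 - 176)*5**2 + 111)) = sqrt(37469 + (-179*25 + 111)) = sqrt(37469 + (-4475 + 111)) = sqrt(37469 - 4364) = sqrt(33105)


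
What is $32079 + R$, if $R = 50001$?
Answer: $82080$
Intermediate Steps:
$32079 + R = 32079 + 50001 = 82080$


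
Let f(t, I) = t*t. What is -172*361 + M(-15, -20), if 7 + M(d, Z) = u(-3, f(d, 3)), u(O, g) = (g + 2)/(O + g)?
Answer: -13785751/222 ≈ -62098.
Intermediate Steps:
f(t, I) = t**2
u(O, g) = (2 + g)/(O + g)
M(d, Z) = -7 + (2 + d**2)/(-3 + d**2)
-172*361 + M(-15, -20) = -172*361 + (23 - 6*(-15)**2)/(-3 + (-15)**2) = -62092 + (23 - 6*225)/(-3 + 225) = -62092 + (23 - 1350)/222 = -62092 + (1/222)*(-1327) = -62092 - 1327/222 = -13785751/222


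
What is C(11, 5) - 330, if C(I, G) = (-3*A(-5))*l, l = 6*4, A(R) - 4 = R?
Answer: -258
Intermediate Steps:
A(R) = 4 + R
l = 24
C(I, G) = 72 (C(I, G) = -3*(4 - 5)*24 = -3*(-1)*24 = 3*24 = 72)
C(11, 5) - 330 = 72 - 330 = -258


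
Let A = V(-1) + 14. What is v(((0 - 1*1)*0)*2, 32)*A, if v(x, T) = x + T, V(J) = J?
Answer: 416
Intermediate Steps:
A = 13 (A = -1 + 14 = 13)
v(x, T) = T + x
v(((0 - 1*1)*0)*2, 32)*A = (32 + ((0 - 1*1)*0)*2)*13 = (32 + ((0 - 1)*0)*2)*13 = (32 - 1*0*2)*13 = (32 + 0*2)*13 = (32 + 0)*13 = 32*13 = 416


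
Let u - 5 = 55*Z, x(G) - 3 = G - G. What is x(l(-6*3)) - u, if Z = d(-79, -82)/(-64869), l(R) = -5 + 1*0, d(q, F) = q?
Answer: -134083/64869 ≈ -2.0670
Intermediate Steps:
l(R) = -5 (l(R) = -5 + 0 = -5)
Z = 79/64869 (Z = -79/(-64869) = -79*(-1/64869) = 79/64869 ≈ 0.0012178)
x(G) = 3 (x(G) = 3 + (G - G) = 3 + 0 = 3)
u = 328690/64869 (u = 5 + 55*(79/64869) = 5 + 4345/64869 = 328690/64869 ≈ 5.0670)
x(l(-6*3)) - u = 3 - 1*328690/64869 = 3 - 328690/64869 = -134083/64869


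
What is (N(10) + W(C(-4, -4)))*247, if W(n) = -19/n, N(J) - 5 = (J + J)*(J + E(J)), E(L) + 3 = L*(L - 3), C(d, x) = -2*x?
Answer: 3048227/8 ≈ 3.8103e+5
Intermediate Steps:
E(L) = -3 + L*(-3 + L) (E(L) = -3 + L*(L - 3) = -3 + L*(-3 + L))
N(J) = 5 + 2*J*(-3 + J**2 - 2*J) (N(J) = 5 + (J + J)*(J + (-3 + J**2 - 3*J)) = 5 + (2*J)*(-3 + J**2 - 2*J) = 5 + 2*J*(-3 + J**2 - 2*J))
(N(10) + W(C(-4, -4)))*247 = ((5 - 6*10 - 4*10**2 + 2*10**3) - 19/((-2*(-4))))*247 = ((5 - 60 - 4*100 + 2*1000) - 19/8)*247 = ((5 - 60 - 400 + 2000) - 19*1/8)*247 = (1545 - 19/8)*247 = (12341/8)*247 = 3048227/8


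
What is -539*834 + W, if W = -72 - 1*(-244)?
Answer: -449354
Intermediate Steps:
W = 172 (W = -72 + 244 = 172)
-539*834 + W = -539*834 + 172 = -449526 + 172 = -449354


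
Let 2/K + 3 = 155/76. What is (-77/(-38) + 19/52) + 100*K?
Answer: -14845101/72124 ≈ -205.83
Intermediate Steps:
K = -152/73 (K = 2/(-3 + 155/76) = 2/(-73/76) = 2*(-76/73) = -152/73 ≈ -2.0822)
(-77/(-38) + 19/52) + 100*K = (-77/(-38) + 19/52) + 100*(-152/73) = (-77*(-1/38) + 19*(1/52)) - 15200/73 = (77/38 + 19/52) - 15200/73 = 2363/988 - 15200/73 = -14845101/72124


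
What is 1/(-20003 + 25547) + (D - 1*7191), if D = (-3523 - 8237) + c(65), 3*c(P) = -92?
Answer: -105234359/5544 ≈ -18982.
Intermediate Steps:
c(P) = -92/3 (c(P) = (⅓)*(-92) = -92/3)
D = -35372/3 (D = (-3523 - 8237) - 92/3 = -11760 - 92/3 = -35372/3 ≈ -11791.)
1/(-20003 + 25547) + (D - 1*7191) = 1/(-20003 + 25547) + (-35372/3 - 1*7191) = 1/5544 + (-35372/3 - 7191) = 1/5544 - 56945/3 = -105234359/5544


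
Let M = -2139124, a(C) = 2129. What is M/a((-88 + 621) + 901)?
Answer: -2139124/2129 ≈ -1004.8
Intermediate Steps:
M/a((-88 + 621) + 901) = -2139124/2129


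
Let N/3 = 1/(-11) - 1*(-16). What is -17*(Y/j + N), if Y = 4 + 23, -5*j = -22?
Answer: -20145/22 ≈ -915.68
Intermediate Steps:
j = 22/5 (j = -⅕*(-22) = 22/5 ≈ 4.4000)
Y = 27
N = 525/11 (N = 3*(1/(-11) - 1*(-16)) = 3*(-1/11 + 16) = 3*(175/11) = 525/11 ≈ 47.727)
-17*(Y/j + N) = -17*(27/(22/5) + 525/11) = -17*(27*(5/22) + 525/11) = -17*(135/22 + 525/11) = -17*1185/22 = -20145/22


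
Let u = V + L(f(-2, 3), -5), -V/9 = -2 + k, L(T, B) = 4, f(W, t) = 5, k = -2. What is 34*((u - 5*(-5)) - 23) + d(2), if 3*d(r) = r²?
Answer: 4288/3 ≈ 1429.3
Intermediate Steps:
V = 36 (V = -9*(-2 - 2) = -9*(-4) = 36)
u = 40 (u = 36 + 4 = 40)
d(r) = r²/3
34*((u - 5*(-5)) - 23) + d(2) = 34*((40 - 5*(-5)) - 23) + (⅓)*2² = 34*((40 + 25) - 23) + (⅓)*4 = 34*(65 - 23) + 4/3 = 34*42 + 4/3 = 1428 + 4/3 = 4288/3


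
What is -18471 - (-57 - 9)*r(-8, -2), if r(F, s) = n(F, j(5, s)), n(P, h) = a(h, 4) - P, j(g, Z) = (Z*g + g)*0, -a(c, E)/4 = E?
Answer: -18999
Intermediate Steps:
a(c, E) = -4*E
j(g, Z) = 0 (j(g, Z) = (g + Z*g)*0 = 0)
n(P, h) = -16 - P (n(P, h) = -4*4 - P = -16 - P)
r(F, s) = -16 - F
-18471 - (-57 - 9)*r(-8, -2) = -18471 - (-57 - 9)*(-16 - 1*(-8)) = -18471 - (-66)*(-16 + 8) = -18471 - (-66)*(-8) = -18471 - 1*528 = -18471 - 528 = -18999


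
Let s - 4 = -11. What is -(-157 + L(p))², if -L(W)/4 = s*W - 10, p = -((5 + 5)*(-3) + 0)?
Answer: -522729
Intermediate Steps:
s = -7 (s = 4 - 11 = -7)
p = 30 (p = -(10*(-3) + 0) = -(-30 + 0) = -1*(-30) = 30)
L(W) = 40 + 28*W (L(W) = -4*(-7*W - 10) = -4*(-10 - 7*W) = 40 + 28*W)
-(-157 + L(p))² = -(-157 + (40 + 28*30))² = -(-157 + (40 + 840))² = -(-157 + 880)² = -1*723² = -1*522729 = -522729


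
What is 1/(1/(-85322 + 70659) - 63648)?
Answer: -14663/933270625 ≈ -1.5711e-5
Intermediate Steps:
1/(1/(-85322 + 70659) - 63648) = 1/(1/(-14663) - 63648) = 1/(-1/14663 - 63648) = 1/(-933270625/14663) = -14663/933270625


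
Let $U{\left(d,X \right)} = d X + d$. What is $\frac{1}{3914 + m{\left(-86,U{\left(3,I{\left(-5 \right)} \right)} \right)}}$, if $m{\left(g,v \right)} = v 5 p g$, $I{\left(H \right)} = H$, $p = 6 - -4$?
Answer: $\frac{1}{55514} \approx 1.8013 \cdot 10^{-5}$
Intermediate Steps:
$p = 10$ ($p = 6 + 4 = 10$)
$U{\left(d,X \right)} = d + X d$ ($U{\left(d,X \right)} = X d + d = d + X d$)
$m{\left(g,v \right)} = 50 g v$ ($m{\left(g,v \right)} = v 5 \cdot 10 g = 5 v 10 g = 50 v g = 50 g v$)
$\frac{1}{3914 + m{\left(-86,U{\left(3,I{\left(-5 \right)} \right)} \right)}} = \frac{1}{3914 + 50 \left(-86\right) 3 \left(1 - 5\right)} = \frac{1}{3914 + 50 \left(-86\right) 3 \left(-4\right)} = \frac{1}{3914 + 50 \left(-86\right) \left(-12\right)} = \frac{1}{3914 + 51600} = \frac{1}{55514}$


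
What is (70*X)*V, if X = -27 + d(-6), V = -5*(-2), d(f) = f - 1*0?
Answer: -23100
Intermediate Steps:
d(f) = f (d(f) = f + 0 = f)
V = 10 (V = -1*(-10) = 10)
X = -33 (X = -27 - 6 = -33)
(70*X)*V = (70*(-33))*10 = -2310*10 = -23100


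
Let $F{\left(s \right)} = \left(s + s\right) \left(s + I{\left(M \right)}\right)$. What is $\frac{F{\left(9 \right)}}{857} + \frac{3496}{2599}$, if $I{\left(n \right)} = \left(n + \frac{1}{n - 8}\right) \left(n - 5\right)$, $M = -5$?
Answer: $\frac{3273850}{1258933} \approx 2.6005$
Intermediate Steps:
$I{\left(n \right)} = \left(-5 + n\right) \left(n + \frac{1}{-8 + n}\right)$ ($I{\left(n \right)} = \left(n + \frac{1}{-8 + n}\right) \left(-5 + n\right) = \left(-5 + n\right) \left(n + \frac{1}{-8 + n}\right)$)
$F{\left(s \right)} = 2 s \left(\frac{660}{13} + s\right)$ ($F{\left(s \right)} = \left(s + s\right) \left(s + \frac{-5 + \left(-5\right)^{3} - 13 \left(-5\right)^{2} + 41 \left(-5\right)}{-8 - 5}\right) = 2 s \left(s + \frac{-5 - 125 - 325 - 205}{-13}\right) = 2 s \left(s - \frac{-5 - 125 - 325 - 205}{13}\right) = 2 s \left(s - - \frac{660}{13}\right) = 2 s \left(s + \frac{660}{13}\right) = 2 s \left(\frac{660}{13} + s\right)$)
$\frac{F{\left(9 \right)}}{857} + \frac{3496}{2599} = \frac{\frac{2}{13} \cdot 9 \left(660 + 13 \cdot 9\right)}{857} + \frac{3496}{2599} = \frac{2}{13} \cdot 9 \left(660 + 117\right) \frac{1}{857} + 3496 \cdot \frac{1}{2599} = \frac{2}{13} \cdot 9 \cdot 777 \cdot \frac{1}{857} + \frac{152}{113} = \frac{13986}{13} \cdot \frac{1}{857} + \frac{152}{113} = \frac{13986}{11141} + \frac{152}{113} = \frac{3273850}{1258933}$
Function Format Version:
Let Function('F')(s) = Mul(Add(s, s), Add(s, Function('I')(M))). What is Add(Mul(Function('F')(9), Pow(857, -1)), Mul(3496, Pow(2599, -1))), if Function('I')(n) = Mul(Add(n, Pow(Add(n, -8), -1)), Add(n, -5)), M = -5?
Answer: Rational(3273850, 1258933) ≈ 2.6005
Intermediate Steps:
Function('I')(n) = Mul(Add(-5, n), Add(n, Pow(Add(-8, n), -1))) (Function('I')(n) = Mul(Add(n, Pow(Add(-8, n), -1)), Add(-5, n)) = Mul(Add(-5, n), Add(n, Pow(Add(-8, n), -1))))
Function('F')(s) = Mul(2, s, Add(Rational(660, 13), s)) (Function('F')(s) = Mul(Add(s, s), Add(s, Mul(Pow(Add(-8, -5), -1), Add(-5, Pow(-5, 3), Mul(-13, Pow(-5, 2)), Mul(41, -5))))) = Mul(Mul(2, s), Add(s, Mul(Pow(-13, -1), Add(-5, -125, Mul(-13, 25), -205)))) = Mul(Mul(2, s), Add(s, Mul(Rational(-1, 13), Add(-5, -125, -325, -205)))) = Mul(Mul(2, s), Add(s, Mul(Rational(-1, 13), -660))) = Mul(Mul(2, s), Add(s, Rational(660, 13))) = Mul(Mul(2, s), Add(Rational(660, 13), s)) = Mul(2, s, Add(Rational(660, 13), s)))
Add(Mul(Function('F')(9), Pow(857, -1)), Mul(3496, Pow(2599, -1))) = Add(Mul(Mul(Rational(2, 13), 9, Add(660, Mul(13, 9))), Pow(857, -1)), Mul(3496, Pow(2599, -1))) = Add(Mul(Mul(Rational(2, 13), 9, Add(660, 117)), Rational(1, 857)), Mul(3496, Rational(1, 2599))) = Add(Mul(Mul(Rational(2, 13), 9, 777), Rational(1, 857)), Rational(152, 113)) = Add(Mul(Rational(13986, 13), Rational(1, 857)), Rational(152, 113)) = Add(Rational(13986, 11141), Rational(152, 113)) = Rational(3273850, 1258933)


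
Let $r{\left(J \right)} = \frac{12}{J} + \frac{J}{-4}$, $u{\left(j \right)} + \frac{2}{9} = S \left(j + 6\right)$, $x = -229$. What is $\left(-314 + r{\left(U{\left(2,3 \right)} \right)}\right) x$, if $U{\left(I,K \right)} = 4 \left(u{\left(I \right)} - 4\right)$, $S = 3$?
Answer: $\frac{122393401}{1602} \approx 76400.0$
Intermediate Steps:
$u{\left(j \right)} = \frac{160}{9} + 3 j$ ($u{\left(j \right)} = - \frac{2}{9} + 3 \left(j + 6\right) = - \frac{2}{9} + 3 \left(6 + j\right) = - \frac{2}{9} + \left(18 + 3 j\right) = \frac{160}{9} + 3 j$)
$U{\left(I,K \right)} = \frac{496}{9} + 12 I$ ($U{\left(I,K \right)} = 4 \left(\left(\frac{160}{9} + 3 I\right) - 4\right) = 4 \left(\frac{124}{9} + 3 I\right) = \frac{496}{9} + 12 I$)
$r{\left(J \right)} = \frac{12}{J} - \frac{J}{4}$ ($r{\left(J \right)} = \frac{12}{J} + J \left(- \frac{1}{4}\right) = \frac{12}{J} - \frac{J}{4}$)
$\left(-314 + r{\left(U{\left(2,3 \right)} \right)}\right) x = \left(-314 + \left(\frac{12}{\frac{496}{9} + 12 \cdot 2} - \frac{\frac{496}{9} + 12 \cdot 2}{4}\right)\right) \left(-229\right) = \left(-314 + \left(\frac{12}{\frac{496}{9} + 24} - \frac{\frac{496}{9} + 24}{4}\right)\right) \left(-229\right) = \left(-314 + \left(\frac{12}{\frac{712}{9}} - \frac{178}{9}\right)\right) \left(-229\right) = \left(-314 + \left(12 \cdot \frac{9}{712} - \frac{178}{9}\right)\right) \left(-229\right) = \left(-314 + \left(\frac{27}{178} - \frac{178}{9}\right)\right) \left(-229\right) = \left(-314 - \frac{31441}{1602}\right) \left(-229\right) = \left(- \frac{534469}{1602}\right) \left(-229\right) = \frac{122393401}{1602}$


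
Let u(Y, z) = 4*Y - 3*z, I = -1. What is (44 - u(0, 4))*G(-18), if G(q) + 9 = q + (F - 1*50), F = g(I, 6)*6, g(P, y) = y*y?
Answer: 7784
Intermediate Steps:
g(P, y) = y²
F = 216 (F = 6²*6 = 36*6 = 216)
u(Y, z) = -3*z + 4*Y
G(q) = 157 + q (G(q) = -9 + (q + (216 - 1*50)) = -9 + (q + (216 - 50)) = -9 + (q + 166) = -9 + (166 + q) = 157 + q)
(44 - u(0, 4))*G(-18) = (44 - (-3*4 + 4*0))*(157 - 18) = (44 - (-12 + 0))*139 = (44 - 1*(-12))*139 = (44 + 12)*139 = 56*139 = 7784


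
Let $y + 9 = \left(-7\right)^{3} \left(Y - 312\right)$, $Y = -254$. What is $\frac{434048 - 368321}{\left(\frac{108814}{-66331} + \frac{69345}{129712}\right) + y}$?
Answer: $\frac{8440452065232}{24929286061945} \approx 0.33858$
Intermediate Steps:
$y = 194129$ ($y = -9 + \left(-7\right)^{3} \left(-254 - 312\right) = -9 - -194138 = -9 + 194138 = 194129$)
$\frac{434048 - 368321}{\left(\frac{108814}{-66331} + \frac{69345}{129712}\right) + y} = \frac{434048 - 368321}{\left(\frac{108814}{-66331} + \frac{69345}{129712}\right) + 194129} = \frac{65727}{\left(108814 \left(- \frac{1}{66331}\right) + 69345 \cdot \frac{1}{129712}\right) + 194129} = \frac{65727}{\left(- \frac{108814}{66331} + \frac{1035}{1936}\right) + 194129} = \frac{65727}{- \frac{142011319}{128416816} + 194129} = \frac{65727}{\frac{24929286061945}{128416816}} = 65727 \cdot \frac{128416816}{24929286061945} = \frac{8440452065232}{24929286061945}$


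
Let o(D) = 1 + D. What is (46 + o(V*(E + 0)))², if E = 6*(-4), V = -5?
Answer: 27889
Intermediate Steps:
E = -24
(46 + o(V*(E + 0)))² = (46 + (1 - 5*(-24 + 0)))² = (46 + (1 - 5*(-24)))² = (46 + (1 + 120))² = (46 + 121)² = 167² = 27889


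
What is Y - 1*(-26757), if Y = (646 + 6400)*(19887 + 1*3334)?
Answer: 163641923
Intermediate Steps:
Y = 163615166 (Y = 7046*(19887 + 3334) = 7046*23221 = 163615166)
Y - 1*(-26757) = 163615166 - 1*(-26757) = 163615166 + 26757 = 163641923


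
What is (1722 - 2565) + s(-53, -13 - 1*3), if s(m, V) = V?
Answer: -859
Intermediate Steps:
(1722 - 2565) + s(-53, -13 - 1*3) = (1722 - 2565) + (-13 - 1*3) = -843 + (-13 - 3) = -843 - 16 = -859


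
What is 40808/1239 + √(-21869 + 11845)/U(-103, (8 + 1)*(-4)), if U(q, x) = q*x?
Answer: 40808/1239 + I*√2506/1854 ≈ 32.936 + 0.027001*I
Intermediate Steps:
40808/1239 + √(-21869 + 11845)/U(-103, (8 + 1)*(-4)) = 40808/1239 + √(-21869 + 11845)/((-103*(8 + 1)*(-4))) = 40808*(1/1239) + √(-10024)/((-927*(-4))) = 40808/1239 + (2*I*√2506)/((-103*(-36))) = 40808/1239 + (2*I*√2506)/3708 = 40808/1239 + (2*I*√2506)*(1/3708) = 40808/1239 + I*√2506/1854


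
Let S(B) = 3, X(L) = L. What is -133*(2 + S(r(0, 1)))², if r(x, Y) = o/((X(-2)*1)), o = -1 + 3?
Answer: -3325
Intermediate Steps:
o = 2
r(x, Y) = -1 (r(x, Y) = 2/((-2*1)) = 2/(-2) = 2*(-½) = -1)
-133*(2 + S(r(0, 1)))² = -133*(2 + 3)² = -133*5² = -133*25 = -3325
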